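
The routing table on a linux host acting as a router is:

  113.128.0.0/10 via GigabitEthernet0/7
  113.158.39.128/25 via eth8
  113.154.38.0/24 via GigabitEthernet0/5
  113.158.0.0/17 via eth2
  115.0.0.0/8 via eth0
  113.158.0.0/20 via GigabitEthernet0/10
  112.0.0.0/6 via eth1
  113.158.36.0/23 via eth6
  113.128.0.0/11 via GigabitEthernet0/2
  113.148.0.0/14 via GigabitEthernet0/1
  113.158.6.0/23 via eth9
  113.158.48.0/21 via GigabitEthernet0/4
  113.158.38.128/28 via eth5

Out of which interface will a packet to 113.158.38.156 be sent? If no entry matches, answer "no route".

Routes whose prefix contains 113.158.38.156:
  112.0.0.0/6 (112.0.0.0 - 115.255.255.255) -> eth1
  113.128.0.0/10 (113.128.0.0 - 113.191.255.255) -> GigabitEthernet0/7
  113.128.0.0/11 (113.128.0.0 - 113.159.255.255) -> GigabitEthernet0/2
  113.158.0.0/17 (113.158.0.0 - 113.158.127.255) -> eth2
More-specific entries that do NOT match:
  113.158.38.128/28 (113.158.38.128 - 113.158.38.143) does not contain 113.158.38.156
  113.158.39.128/25 (113.158.39.128 - 113.158.39.255) does not contain 113.158.38.156
  113.154.38.0/24 (113.154.38.0 - 113.154.38.255) does not contain 113.158.38.156
  113.158.36.0/23 (113.158.36.0 - 113.158.37.255) does not contain 113.158.38.156
  113.158.6.0/23 (113.158.6.0 - 113.158.7.255) does not contain 113.158.38.156
  113.158.48.0/21 (113.158.48.0 - 113.158.55.255) does not contain 113.158.38.156
  113.158.0.0/20 (113.158.0.0 - 113.158.15.255) does not contain 113.158.38.156
Longest matching prefix is /17 -> interface eth2.

eth2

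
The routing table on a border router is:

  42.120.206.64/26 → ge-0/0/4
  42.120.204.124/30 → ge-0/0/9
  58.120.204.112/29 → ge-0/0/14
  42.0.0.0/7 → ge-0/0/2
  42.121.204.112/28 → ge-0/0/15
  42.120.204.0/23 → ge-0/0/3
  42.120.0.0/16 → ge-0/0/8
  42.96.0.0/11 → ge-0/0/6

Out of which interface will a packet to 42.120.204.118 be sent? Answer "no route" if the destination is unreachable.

Routes whose prefix contains 42.120.204.118:
  42.0.0.0/7 (42.0.0.0 - 43.255.255.255) -> ge-0/0/2
  42.96.0.0/11 (42.96.0.0 - 42.127.255.255) -> ge-0/0/6
  42.120.0.0/16 (42.120.0.0 - 42.120.255.255) -> ge-0/0/8
  42.120.204.0/23 (42.120.204.0 - 42.120.205.255) -> ge-0/0/3
More-specific entries that do NOT match:
  42.120.204.124/30 (42.120.204.124 - 42.120.204.127) does not contain 42.120.204.118
  58.120.204.112/29 (58.120.204.112 - 58.120.204.119) does not contain 42.120.204.118
  42.121.204.112/28 (42.121.204.112 - 42.121.204.127) does not contain 42.120.204.118
  42.120.206.64/26 (42.120.206.64 - 42.120.206.127) does not contain 42.120.204.118
Longest matching prefix is /23 -> interface ge-0/0/3.

ge-0/0/3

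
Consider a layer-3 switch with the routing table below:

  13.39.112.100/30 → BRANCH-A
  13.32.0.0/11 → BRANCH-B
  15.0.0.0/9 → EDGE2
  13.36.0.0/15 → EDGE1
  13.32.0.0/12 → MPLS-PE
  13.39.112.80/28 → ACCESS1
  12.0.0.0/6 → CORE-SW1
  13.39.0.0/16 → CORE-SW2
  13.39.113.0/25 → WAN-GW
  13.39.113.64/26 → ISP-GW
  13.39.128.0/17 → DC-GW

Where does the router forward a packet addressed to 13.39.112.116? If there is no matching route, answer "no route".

CORE-SW2

Routes whose prefix contains 13.39.112.116:
  12.0.0.0/6 (12.0.0.0 - 15.255.255.255) -> CORE-SW1
  13.32.0.0/11 (13.32.0.0 - 13.63.255.255) -> BRANCH-B
  13.32.0.0/12 (13.32.0.0 - 13.47.255.255) -> MPLS-PE
  13.39.0.0/16 (13.39.0.0 - 13.39.255.255) -> CORE-SW2
More-specific entries that do NOT match:
  13.39.112.100/30 (13.39.112.100 - 13.39.112.103) does not contain 13.39.112.116
  13.39.112.80/28 (13.39.112.80 - 13.39.112.95) does not contain 13.39.112.116
  13.39.113.64/26 (13.39.113.64 - 13.39.113.127) does not contain 13.39.112.116
  13.39.113.0/25 (13.39.113.0 - 13.39.113.127) does not contain 13.39.112.116
  13.39.128.0/17 (13.39.128.0 - 13.39.255.255) does not contain 13.39.112.116
Longest matching prefix is /16 -> next hop CORE-SW2.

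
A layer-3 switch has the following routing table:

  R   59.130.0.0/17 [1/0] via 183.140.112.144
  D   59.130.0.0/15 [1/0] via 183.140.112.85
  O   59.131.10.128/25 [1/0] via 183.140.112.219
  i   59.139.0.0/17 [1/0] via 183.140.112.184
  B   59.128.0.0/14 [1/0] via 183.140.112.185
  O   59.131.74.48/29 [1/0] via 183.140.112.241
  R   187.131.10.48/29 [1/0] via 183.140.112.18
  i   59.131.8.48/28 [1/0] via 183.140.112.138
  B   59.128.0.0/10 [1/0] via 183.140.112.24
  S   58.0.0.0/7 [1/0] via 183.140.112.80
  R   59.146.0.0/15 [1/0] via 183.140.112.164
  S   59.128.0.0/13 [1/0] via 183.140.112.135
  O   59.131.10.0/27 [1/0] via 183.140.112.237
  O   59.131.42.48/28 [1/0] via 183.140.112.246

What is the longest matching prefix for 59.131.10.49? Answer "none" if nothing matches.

59.130.0.0/15

Entries matching 59.131.10.49:
  58.0.0.0/7 (58.0.0.0 - 59.255.255.255)
  59.128.0.0/10 (59.128.0.0 - 59.191.255.255)
  59.128.0.0/13 (59.128.0.0 - 59.135.255.255)
  59.128.0.0/14 (59.128.0.0 - 59.131.255.255)
  59.130.0.0/15 (59.130.0.0 - 59.131.255.255)
Most specific is 59.130.0.0/15.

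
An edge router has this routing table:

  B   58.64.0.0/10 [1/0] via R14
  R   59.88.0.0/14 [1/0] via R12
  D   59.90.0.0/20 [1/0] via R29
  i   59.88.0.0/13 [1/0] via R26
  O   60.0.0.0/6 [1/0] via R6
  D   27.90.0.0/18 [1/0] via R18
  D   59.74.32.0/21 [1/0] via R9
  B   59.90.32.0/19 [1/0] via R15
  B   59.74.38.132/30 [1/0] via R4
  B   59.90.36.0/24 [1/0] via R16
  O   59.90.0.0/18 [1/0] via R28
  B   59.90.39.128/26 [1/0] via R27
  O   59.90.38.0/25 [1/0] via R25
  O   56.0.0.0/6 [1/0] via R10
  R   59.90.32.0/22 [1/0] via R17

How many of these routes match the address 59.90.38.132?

Prefixes containing 59.90.38.132:
  56.0.0.0/6 (56.0.0.0 - 59.255.255.255)
  59.88.0.0/13 (59.88.0.0 - 59.95.255.255)
  59.88.0.0/14 (59.88.0.0 - 59.91.255.255)
  59.90.0.0/18 (59.90.0.0 - 59.90.63.255)
  59.90.32.0/19 (59.90.32.0 - 59.90.63.255)
Total matching entries: 5.

5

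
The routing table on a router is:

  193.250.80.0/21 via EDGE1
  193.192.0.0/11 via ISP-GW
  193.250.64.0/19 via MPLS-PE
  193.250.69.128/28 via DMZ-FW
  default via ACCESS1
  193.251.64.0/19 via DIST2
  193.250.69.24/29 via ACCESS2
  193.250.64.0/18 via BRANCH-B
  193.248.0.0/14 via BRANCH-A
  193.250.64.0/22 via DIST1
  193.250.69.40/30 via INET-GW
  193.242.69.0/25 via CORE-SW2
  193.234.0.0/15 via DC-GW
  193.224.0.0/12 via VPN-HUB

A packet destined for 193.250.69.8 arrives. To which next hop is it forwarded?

MPLS-PE

Routes whose prefix contains 193.250.69.8:
  0.0.0.0/0 (default, matches everything) -> ACCESS1
  193.248.0.0/14 (193.248.0.0 - 193.251.255.255) -> BRANCH-A
  193.250.64.0/18 (193.250.64.0 - 193.250.127.255) -> BRANCH-B
  193.250.64.0/19 (193.250.64.0 - 193.250.95.255) -> MPLS-PE
More-specific entries that do NOT match:
  193.250.69.40/30 (193.250.69.40 - 193.250.69.43) does not contain 193.250.69.8
  193.250.69.24/29 (193.250.69.24 - 193.250.69.31) does not contain 193.250.69.8
  193.250.69.128/28 (193.250.69.128 - 193.250.69.143) does not contain 193.250.69.8
  193.242.69.0/25 (193.242.69.0 - 193.242.69.127) does not contain 193.250.69.8
  193.250.64.0/22 (193.250.64.0 - 193.250.67.255) does not contain 193.250.69.8
  193.250.80.0/21 (193.250.80.0 - 193.250.87.255) does not contain 193.250.69.8
Longest matching prefix is /19 -> next hop MPLS-PE.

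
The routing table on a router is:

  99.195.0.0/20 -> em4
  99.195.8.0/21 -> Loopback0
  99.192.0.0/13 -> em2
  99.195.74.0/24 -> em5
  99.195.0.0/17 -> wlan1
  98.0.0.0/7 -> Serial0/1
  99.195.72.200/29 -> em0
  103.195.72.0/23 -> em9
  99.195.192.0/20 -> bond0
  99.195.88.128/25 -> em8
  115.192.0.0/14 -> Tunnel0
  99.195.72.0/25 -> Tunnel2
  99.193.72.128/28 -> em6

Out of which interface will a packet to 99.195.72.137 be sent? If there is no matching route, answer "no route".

wlan1

Routes whose prefix contains 99.195.72.137:
  98.0.0.0/7 (98.0.0.0 - 99.255.255.255) -> Serial0/1
  99.192.0.0/13 (99.192.0.0 - 99.199.255.255) -> em2
  99.195.0.0/17 (99.195.0.0 - 99.195.127.255) -> wlan1
More-specific entries that do NOT match:
  99.195.72.200/29 (99.195.72.200 - 99.195.72.207) does not contain 99.195.72.137
  99.193.72.128/28 (99.193.72.128 - 99.193.72.143) does not contain 99.195.72.137
  99.195.88.128/25 (99.195.88.128 - 99.195.88.255) does not contain 99.195.72.137
  99.195.72.0/25 (99.195.72.0 - 99.195.72.127) does not contain 99.195.72.137
  99.195.74.0/24 (99.195.74.0 - 99.195.74.255) does not contain 99.195.72.137
  103.195.72.0/23 (103.195.72.0 - 103.195.73.255) does not contain 99.195.72.137
  99.195.8.0/21 (99.195.8.0 - 99.195.15.255) does not contain 99.195.72.137
  99.195.0.0/20 (99.195.0.0 - 99.195.15.255) does not contain 99.195.72.137
  99.195.192.0/20 (99.195.192.0 - 99.195.207.255) does not contain 99.195.72.137
Longest matching prefix is /17 -> interface wlan1.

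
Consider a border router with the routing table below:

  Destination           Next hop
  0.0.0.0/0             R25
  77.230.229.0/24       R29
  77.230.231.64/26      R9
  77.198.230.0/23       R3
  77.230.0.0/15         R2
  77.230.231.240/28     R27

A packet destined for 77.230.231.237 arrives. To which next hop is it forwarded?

Routes whose prefix contains 77.230.231.237:
  0.0.0.0/0 (default, matches everything) -> R25
  77.230.0.0/15 (77.230.0.0 - 77.231.255.255) -> R2
More-specific entries that do NOT match:
  77.230.231.240/28 (77.230.231.240 - 77.230.231.255) does not contain 77.230.231.237
  77.230.231.64/26 (77.230.231.64 - 77.230.231.127) does not contain 77.230.231.237
  77.230.229.0/24 (77.230.229.0 - 77.230.229.255) does not contain 77.230.231.237
  77.198.230.0/23 (77.198.230.0 - 77.198.231.255) does not contain 77.230.231.237
Longest matching prefix is /15 -> next hop R2.

R2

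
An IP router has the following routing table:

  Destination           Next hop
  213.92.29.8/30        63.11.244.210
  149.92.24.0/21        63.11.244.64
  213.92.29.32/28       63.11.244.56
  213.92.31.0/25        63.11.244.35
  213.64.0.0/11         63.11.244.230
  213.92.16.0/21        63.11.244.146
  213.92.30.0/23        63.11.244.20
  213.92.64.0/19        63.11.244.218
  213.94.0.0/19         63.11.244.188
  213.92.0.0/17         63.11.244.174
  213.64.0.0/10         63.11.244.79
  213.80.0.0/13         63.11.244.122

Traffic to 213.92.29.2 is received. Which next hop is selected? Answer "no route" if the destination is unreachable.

63.11.244.174

Routes whose prefix contains 213.92.29.2:
  213.64.0.0/10 (213.64.0.0 - 213.127.255.255) -> 63.11.244.79
  213.64.0.0/11 (213.64.0.0 - 213.95.255.255) -> 63.11.244.230
  213.92.0.0/17 (213.92.0.0 - 213.92.127.255) -> 63.11.244.174
More-specific entries that do NOT match:
  213.92.29.8/30 (213.92.29.8 - 213.92.29.11) does not contain 213.92.29.2
  213.92.29.32/28 (213.92.29.32 - 213.92.29.47) does not contain 213.92.29.2
  213.92.31.0/25 (213.92.31.0 - 213.92.31.127) does not contain 213.92.29.2
  213.92.30.0/23 (213.92.30.0 - 213.92.31.255) does not contain 213.92.29.2
  149.92.24.0/21 (149.92.24.0 - 149.92.31.255) does not contain 213.92.29.2
  213.92.16.0/21 (213.92.16.0 - 213.92.23.255) does not contain 213.92.29.2
  213.92.64.0/19 (213.92.64.0 - 213.92.95.255) does not contain 213.92.29.2
  213.94.0.0/19 (213.94.0.0 - 213.94.31.255) does not contain 213.92.29.2
Longest matching prefix is /17 -> next hop 63.11.244.174.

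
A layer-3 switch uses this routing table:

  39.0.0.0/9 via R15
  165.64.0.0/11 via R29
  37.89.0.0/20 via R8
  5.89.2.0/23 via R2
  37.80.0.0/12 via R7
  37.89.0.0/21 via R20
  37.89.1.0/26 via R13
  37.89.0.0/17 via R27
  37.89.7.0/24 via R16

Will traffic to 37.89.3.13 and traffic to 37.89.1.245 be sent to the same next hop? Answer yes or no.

37.89.3.13: longest match 37.89.0.0/21 -> R20
37.89.1.245: longest match 37.89.0.0/21 -> R20

yes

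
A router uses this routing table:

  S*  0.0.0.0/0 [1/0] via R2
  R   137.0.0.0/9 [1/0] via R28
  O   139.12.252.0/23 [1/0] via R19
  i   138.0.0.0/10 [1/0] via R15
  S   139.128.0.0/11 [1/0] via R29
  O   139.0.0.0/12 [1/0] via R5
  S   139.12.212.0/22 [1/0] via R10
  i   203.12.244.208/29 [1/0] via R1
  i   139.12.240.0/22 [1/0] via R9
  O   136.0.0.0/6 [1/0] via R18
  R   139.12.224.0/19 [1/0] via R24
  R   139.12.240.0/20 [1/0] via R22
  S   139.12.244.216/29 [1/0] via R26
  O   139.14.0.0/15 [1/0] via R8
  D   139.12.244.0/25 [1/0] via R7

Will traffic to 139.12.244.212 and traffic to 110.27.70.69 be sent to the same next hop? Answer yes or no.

no

139.12.244.212: longest match 139.12.240.0/20 -> R22
110.27.70.69: longest match 0.0.0.0/0 -> R2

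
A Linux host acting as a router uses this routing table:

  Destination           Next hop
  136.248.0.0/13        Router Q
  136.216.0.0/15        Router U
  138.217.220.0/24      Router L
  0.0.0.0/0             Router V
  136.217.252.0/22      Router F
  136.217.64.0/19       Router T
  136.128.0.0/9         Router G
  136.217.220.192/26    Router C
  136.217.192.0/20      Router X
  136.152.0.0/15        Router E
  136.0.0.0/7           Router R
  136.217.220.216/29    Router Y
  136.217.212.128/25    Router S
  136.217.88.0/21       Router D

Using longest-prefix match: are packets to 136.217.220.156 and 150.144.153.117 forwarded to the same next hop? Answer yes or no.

no

136.217.220.156: longest match 136.216.0.0/15 -> Router U
150.144.153.117: longest match 0.0.0.0/0 -> Router V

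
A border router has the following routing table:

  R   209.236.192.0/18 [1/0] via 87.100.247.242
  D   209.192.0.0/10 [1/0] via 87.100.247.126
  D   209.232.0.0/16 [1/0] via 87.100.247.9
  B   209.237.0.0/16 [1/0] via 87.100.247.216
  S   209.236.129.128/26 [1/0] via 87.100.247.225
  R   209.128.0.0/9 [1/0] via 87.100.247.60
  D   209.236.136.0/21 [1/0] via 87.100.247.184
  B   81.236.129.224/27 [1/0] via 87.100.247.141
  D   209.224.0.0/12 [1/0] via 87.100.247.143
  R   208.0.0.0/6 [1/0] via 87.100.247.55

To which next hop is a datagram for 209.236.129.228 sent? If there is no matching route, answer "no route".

Routes whose prefix contains 209.236.129.228:
  208.0.0.0/6 (208.0.0.0 - 211.255.255.255) -> 87.100.247.55
  209.128.0.0/9 (209.128.0.0 - 209.255.255.255) -> 87.100.247.60
  209.192.0.0/10 (209.192.0.0 - 209.255.255.255) -> 87.100.247.126
  209.224.0.0/12 (209.224.0.0 - 209.239.255.255) -> 87.100.247.143
More-specific entries that do NOT match:
  81.236.129.224/27 (81.236.129.224 - 81.236.129.255) does not contain 209.236.129.228
  209.236.129.128/26 (209.236.129.128 - 209.236.129.191) does not contain 209.236.129.228
  209.236.136.0/21 (209.236.136.0 - 209.236.143.255) does not contain 209.236.129.228
  209.236.192.0/18 (209.236.192.0 - 209.236.255.255) does not contain 209.236.129.228
  209.232.0.0/16 (209.232.0.0 - 209.232.255.255) does not contain 209.236.129.228
  209.237.0.0/16 (209.237.0.0 - 209.237.255.255) does not contain 209.236.129.228
Longest matching prefix is /12 -> next hop 87.100.247.143.

87.100.247.143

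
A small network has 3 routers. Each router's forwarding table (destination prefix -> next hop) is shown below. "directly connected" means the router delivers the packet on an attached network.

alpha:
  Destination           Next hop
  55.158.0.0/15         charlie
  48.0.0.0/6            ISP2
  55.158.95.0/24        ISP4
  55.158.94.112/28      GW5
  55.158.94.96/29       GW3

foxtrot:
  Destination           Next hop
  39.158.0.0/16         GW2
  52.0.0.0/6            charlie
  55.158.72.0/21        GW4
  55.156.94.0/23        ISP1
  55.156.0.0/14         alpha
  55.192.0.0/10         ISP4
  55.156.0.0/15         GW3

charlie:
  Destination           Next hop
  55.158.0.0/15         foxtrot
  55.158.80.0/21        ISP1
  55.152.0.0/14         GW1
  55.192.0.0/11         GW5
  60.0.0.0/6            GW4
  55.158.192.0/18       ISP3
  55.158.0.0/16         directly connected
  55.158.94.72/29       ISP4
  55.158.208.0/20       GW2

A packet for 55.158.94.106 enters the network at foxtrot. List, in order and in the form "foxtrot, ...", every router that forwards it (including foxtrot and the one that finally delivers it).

foxtrot, alpha, charlie

At foxtrot: longest match for 55.158.94.106 is 55.156.0.0/14 -> alpha
At alpha: longest match for 55.158.94.106 is 55.158.0.0/15 -> charlie
At charlie: longest match for 55.158.94.106 is 55.158.0.0/16 -> directly connected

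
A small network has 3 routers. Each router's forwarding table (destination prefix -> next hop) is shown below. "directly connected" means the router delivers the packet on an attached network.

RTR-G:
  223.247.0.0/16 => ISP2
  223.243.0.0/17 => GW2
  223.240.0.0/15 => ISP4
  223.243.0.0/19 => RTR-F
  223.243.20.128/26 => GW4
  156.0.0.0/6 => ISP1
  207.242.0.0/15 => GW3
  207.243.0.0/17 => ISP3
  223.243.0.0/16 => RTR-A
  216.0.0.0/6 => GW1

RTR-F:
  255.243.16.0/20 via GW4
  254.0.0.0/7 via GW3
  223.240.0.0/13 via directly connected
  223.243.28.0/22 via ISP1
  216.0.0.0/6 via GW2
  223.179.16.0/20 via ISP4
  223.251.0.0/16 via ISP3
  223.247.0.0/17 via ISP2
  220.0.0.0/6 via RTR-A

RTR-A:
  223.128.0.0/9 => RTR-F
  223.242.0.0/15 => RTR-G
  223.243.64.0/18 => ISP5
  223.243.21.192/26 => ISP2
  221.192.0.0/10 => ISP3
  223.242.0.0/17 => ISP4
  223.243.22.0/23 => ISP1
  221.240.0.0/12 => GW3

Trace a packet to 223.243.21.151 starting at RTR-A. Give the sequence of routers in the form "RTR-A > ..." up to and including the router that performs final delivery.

At RTR-A: longest match for 223.243.21.151 is 223.242.0.0/15 -> RTR-G
At RTR-G: longest match for 223.243.21.151 is 223.243.0.0/19 -> RTR-F
At RTR-F: longest match for 223.243.21.151 is 223.240.0.0/13 -> directly connected

RTR-A > RTR-G > RTR-F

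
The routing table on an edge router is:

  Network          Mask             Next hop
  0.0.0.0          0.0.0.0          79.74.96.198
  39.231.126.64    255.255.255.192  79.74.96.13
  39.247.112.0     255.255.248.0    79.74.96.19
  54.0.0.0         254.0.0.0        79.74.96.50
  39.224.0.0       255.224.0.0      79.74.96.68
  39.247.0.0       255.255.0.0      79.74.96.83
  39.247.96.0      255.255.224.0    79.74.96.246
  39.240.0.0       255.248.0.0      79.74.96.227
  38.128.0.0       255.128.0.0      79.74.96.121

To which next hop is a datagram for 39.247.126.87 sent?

Routes whose prefix contains 39.247.126.87:
  0.0.0.0/0 (default, matches everything) -> 79.74.96.198
  39.224.0.0/11 (39.224.0.0 - 39.255.255.255) -> 79.74.96.68
  39.240.0.0/13 (39.240.0.0 - 39.247.255.255) -> 79.74.96.227
  39.247.0.0/16 (39.247.0.0 - 39.247.255.255) -> 79.74.96.83
  39.247.96.0/19 (39.247.96.0 - 39.247.127.255) -> 79.74.96.246
More-specific entries that do NOT match:
  39.231.126.64/26 (39.231.126.64 - 39.231.126.127) does not contain 39.247.126.87
  39.247.112.0/21 (39.247.112.0 - 39.247.119.255) does not contain 39.247.126.87
Longest matching prefix is /19 -> next hop 79.74.96.246.

79.74.96.246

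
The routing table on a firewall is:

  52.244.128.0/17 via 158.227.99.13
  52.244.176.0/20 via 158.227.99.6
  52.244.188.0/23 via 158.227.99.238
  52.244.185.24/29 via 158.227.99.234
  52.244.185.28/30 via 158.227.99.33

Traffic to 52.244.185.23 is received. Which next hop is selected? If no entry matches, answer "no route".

158.227.99.6

Routes whose prefix contains 52.244.185.23:
  52.244.128.0/17 (52.244.128.0 - 52.244.255.255) -> 158.227.99.13
  52.244.176.0/20 (52.244.176.0 - 52.244.191.255) -> 158.227.99.6
More-specific entries that do NOT match:
  52.244.185.28/30 (52.244.185.28 - 52.244.185.31) does not contain 52.244.185.23
  52.244.185.24/29 (52.244.185.24 - 52.244.185.31) does not contain 52.244.185.23
  52.244.188.0/23 (52.244.188.0 - 52.244.189.255) does not contain 52.244.185.23
Longest matching prefix is /20 -> next hop 158.227.99.6.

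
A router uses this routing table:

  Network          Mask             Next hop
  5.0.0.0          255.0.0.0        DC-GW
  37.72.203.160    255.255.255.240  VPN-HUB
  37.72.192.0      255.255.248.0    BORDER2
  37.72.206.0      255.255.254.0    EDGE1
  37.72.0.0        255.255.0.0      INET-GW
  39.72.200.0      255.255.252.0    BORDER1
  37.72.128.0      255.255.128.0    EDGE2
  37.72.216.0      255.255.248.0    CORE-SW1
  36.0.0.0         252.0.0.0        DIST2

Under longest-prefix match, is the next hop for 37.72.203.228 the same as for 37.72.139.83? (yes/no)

yes

37.72.203.228: longest match 37.72.128.0/17 -> EDGE2
37.72.139.83: longest match 37.72.128.0/17 -> EDGE2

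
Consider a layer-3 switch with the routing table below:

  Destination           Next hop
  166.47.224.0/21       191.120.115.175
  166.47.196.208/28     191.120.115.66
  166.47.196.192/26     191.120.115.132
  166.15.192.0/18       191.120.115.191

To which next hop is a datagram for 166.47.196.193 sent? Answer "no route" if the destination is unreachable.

Routes whose prefix contains 166.47.196.193:
  166.47.196.192/26 (166.47.196.192 - 166.47.196.255) -> 191.120.115.132
More-specific entries that do NOT match:
  166.47.196.208/28 (166.47.196.208 - 166.47.196.223) does not contain 166.47.196.193
Longest matching prefix is /26 -> next hop 191.120.115.132.

191.120.115.132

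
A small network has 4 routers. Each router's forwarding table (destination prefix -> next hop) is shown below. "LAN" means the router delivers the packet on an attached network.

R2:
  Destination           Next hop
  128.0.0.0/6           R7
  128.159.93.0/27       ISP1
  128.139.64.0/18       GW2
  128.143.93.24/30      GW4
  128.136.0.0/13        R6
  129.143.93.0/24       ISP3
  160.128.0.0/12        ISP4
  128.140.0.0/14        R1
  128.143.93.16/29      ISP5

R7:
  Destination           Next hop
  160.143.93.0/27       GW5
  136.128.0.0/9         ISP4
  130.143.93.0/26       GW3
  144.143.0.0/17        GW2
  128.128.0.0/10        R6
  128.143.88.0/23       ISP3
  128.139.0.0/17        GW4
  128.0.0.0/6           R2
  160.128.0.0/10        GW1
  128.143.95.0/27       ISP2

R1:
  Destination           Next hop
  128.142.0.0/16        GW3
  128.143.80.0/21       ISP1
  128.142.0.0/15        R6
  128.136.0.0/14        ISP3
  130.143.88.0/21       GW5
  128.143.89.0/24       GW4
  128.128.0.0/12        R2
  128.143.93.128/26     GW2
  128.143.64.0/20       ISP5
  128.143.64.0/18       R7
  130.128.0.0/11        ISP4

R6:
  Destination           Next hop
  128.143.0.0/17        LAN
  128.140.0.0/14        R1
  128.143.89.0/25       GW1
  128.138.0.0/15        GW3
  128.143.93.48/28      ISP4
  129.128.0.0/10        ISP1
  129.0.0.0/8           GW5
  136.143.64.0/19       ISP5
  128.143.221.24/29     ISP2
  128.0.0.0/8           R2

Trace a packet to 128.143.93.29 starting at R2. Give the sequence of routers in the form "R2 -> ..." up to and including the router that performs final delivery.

At R2: longest match for 128.143.93.29 is 128.140.0.0/14 -> R1
At R1: longest match for 128.143.93.29 is 128.143.64.0/18 -> R7
At R7: longest match for 128.143.93.29 is 128.128.0.0/10 -> R6
At R6: longest match for 128.143.93.29 is 128.143.0.0/17 -> LAN

R2 -> R1 -> R7 -> R6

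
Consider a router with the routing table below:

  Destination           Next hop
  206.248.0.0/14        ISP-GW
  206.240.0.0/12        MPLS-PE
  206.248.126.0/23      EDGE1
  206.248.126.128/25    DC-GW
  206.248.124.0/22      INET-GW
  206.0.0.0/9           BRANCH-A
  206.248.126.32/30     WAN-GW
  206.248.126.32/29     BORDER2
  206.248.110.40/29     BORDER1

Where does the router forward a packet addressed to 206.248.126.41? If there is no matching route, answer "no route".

EDGE1

Routes whose prefix contains 206.248.126.41:
  206.240.0.0/12 (206.240.0.0 - 206.255.255.255) -> MPLS-PE
  206.248.0.0/14 (206.248.0.0 - 206.251.255.255) -> ISP-GW
  206.248.124.0/22 (206.248.124.0 - 206.248.127.255) -> INET-GW
  206.248.126.0/23 (206.248.126.0 - 206.248.127.255) -> EDGE1
More-specific entries that do NOT match:
  206.248.126.32/30 (206.248.126.32 - 206.248.126.35) does not contain 206.248.126.41
  206.248.126.32/29 (206.248.126.32 - 206.248.126.39) does not contain 206.248.126.41
  206.248.110.40/29 (206.248.110.40 - 206.248.110.47) does not contain 206.248.126.41
  206.248.126.128/25 (206.248.126.128 - 206.248.126.255) does not contain 206.248.126.41
Longest matching prefix is /23 -> next hop EDGE1.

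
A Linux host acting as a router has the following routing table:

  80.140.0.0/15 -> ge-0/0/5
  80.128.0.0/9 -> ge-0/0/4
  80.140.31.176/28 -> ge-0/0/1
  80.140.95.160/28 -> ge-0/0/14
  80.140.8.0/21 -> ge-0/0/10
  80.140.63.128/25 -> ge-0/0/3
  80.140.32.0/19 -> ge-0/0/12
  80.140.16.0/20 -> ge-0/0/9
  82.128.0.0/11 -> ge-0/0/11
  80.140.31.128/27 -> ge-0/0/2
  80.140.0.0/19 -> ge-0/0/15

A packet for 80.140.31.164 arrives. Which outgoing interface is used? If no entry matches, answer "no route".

Routes whose prefix contains 80.140.31.164:
  80.128.0.0/9 (80.128.0.0 - 80.255.255.255) -> ge-0/0/4
  80.140.0.0/15 (80.140.0.0 - 80.141.255.255) -> ge-0/0/5
  80.140.0.0/19 (80.140.0.0 - 80.140.31.255) -> ge-0/0/15
  80.140.16.0/20 (80.140.16.0 - 80.140.31.255) -> ge-0/0/9
More-specific entries that do NOT match:
  80.140.31.176/28 (80.140.31.176 - 80.140.31.191) does not contain 80.140.31.164
  80.140.95.160/28 (80.140.95.160 - 80.140.95.175) does not contain 80.140.31.164
  80.140.31.128/27 (80.140.31.128 - 80.140.31.159) does not contain 80.140.31.164
  80.140.63.128/25 (80.140.63.128 - 80.140.63.255) does not contain 80.140.31.164
  80.140.8.0/21 (80.140.8.0 - 80.140.15.255) does not contain 80.140.31.164
Longest matching prefix is /20 -> interface ge-0/0/9.

ge-0/0/9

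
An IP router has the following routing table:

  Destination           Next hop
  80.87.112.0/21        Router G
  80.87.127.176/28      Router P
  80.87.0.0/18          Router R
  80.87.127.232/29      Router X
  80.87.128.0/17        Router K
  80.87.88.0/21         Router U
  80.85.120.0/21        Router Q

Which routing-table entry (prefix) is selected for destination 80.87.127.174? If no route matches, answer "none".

none

80.87.127.174 is outside every listed prefix and there is no default route.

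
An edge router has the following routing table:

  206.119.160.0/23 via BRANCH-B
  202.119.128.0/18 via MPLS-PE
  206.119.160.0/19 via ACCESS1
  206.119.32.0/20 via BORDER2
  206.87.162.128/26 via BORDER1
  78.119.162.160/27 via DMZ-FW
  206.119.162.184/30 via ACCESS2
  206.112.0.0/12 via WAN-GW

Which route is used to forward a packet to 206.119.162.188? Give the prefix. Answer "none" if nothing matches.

206.119.160.0/19

Entries matching 206.119.162.188:
  206.112.0.0/12 (206.112.0.0 - 206.127.255.255)
  206.119.160.0/19 (206.119.160.0 - 206.119.191.255)
Most specific is 206.119.160.0/19.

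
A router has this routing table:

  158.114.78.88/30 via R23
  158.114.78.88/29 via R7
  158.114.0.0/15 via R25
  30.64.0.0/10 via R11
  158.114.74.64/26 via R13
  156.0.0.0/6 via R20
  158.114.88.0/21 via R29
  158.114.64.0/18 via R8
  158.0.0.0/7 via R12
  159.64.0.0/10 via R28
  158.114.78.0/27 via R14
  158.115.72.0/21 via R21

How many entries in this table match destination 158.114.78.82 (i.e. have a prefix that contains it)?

Prefixes containing 158.114.78.82:
  156.0.0.0/6 (156.0.0.0 - 159.255.255.255)
  158.0.0.0/7 (158.0.0.0 - 159.255.255.255)
  158.114.0.0/15 (158.114.0.0 - 158.115.255.255)
  158.114.64.0/18 (158.114.64.0 - 158.114.127.255)
Total matching entries: 4.

4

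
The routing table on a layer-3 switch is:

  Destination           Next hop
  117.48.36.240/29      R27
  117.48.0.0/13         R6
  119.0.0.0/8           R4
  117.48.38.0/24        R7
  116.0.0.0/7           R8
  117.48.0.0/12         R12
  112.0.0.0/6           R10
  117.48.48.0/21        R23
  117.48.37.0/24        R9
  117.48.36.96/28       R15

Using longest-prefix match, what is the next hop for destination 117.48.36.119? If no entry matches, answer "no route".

R6

Routes whose prefix contains 117.48.36.119:
  116.0.0.0/7 (116.0.0.0 - 117.255.255.255) -> R8
  117.48.0.0/12 (117.48.0.0 - 117.63.255.255) -> R12
  117.48.0.0/13 (117.48.0.0 - 117.55.255.255) -> R6
More-specific entries that do NOT match:
  117.48.36.240/29 (117.48.36.240 - 117.48.36.247) does not contain 117.48.36.119
  117.48.36.96/28 (117.48.36.96 - 117.48.36.111) does not contain 117.48.36.119
  117.48.38.0/24 (117.48.38.0 - 117.48.38.255) does not contain 117.48.36.119
  117.48.37.0/24 (117.48.37.0 - 117.48.37.255) does not contain 117.48.36.119
  117.48.48.0/21 (117.48.48.0 - 117.48.55.255) does not contain 117.48.36.119
Longest matching prefix is /13 -> next hop R6.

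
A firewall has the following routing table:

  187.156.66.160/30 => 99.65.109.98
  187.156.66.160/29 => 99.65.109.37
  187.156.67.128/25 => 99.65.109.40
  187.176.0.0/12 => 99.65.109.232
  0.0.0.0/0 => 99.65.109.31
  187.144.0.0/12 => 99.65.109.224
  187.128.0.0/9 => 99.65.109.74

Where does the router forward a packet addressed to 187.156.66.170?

Routes whose prefix contains 187.156.66.170:
  0.0.0.0/0 (default, matches everything) -> 99.65.109.31
  187.128.0.0/9 (187.128.0.0 - 187.255.255.255) -> 99.65.109.74
  187.144.0.0/12 (187.144.0.0 - 187.159.255.255) -> 99.65.109.224
More-specific entries that do NOT match:
  187.156.66.160/30 (187.156.66.160 - 187.156.66.163) does not contain 187.156.66.170
  187.156.66.160/29 (187.156.66.160 - 187.156.66.167) does not contain 187.156.66.170
  187.156.67.128/25 (187.156.67.128 - 187.156.67.255) does not contain 187.156.66.170
Longest matching prefix is /12 -> next hop 99.65.109.224.

99.65.109.224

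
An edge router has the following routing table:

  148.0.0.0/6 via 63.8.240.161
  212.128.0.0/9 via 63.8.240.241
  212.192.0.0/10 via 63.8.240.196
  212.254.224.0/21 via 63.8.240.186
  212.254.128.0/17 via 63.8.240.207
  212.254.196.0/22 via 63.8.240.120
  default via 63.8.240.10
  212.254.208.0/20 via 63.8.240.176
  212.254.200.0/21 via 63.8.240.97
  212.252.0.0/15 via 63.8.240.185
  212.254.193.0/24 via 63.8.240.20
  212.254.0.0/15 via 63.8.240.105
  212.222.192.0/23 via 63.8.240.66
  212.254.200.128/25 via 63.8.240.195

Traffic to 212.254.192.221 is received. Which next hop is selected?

Routes whose prefix contains 212.254.192.221:
  0.0.0.0/0 (default, matches everything) -> 63.8.240.10
  212.128.0.0/9 (212.128.0.0 - 212.255.255.255) -> 63.8.240.241
  212.192.0.0/10 (212.192.0.0 - 212.255.255.255) -> 63.8.240.196
  212.254.0.0/15 (212.254.0.0 - 212.255.255.255) -> 63.8.240.105
  212.254.128.0/17 (212.254.128.0 - 212.254.255.255) -> 63.8.240.207
More-specific entries that do NOT match:
  212.254.200.128/25 (212.254.200.128 - 212.254.200.255) does not contain 212.254.192.221
  212.254.193.0/24 (212.254.193.0 - 212.254.193.255) does not contain 212.254.192.221
  212.222.192.0/23 (212.222.192.0 - 212.222.193.255) does not contain 212.254.192.221
  212.254.196.0/22 (212.254.196.0 - 212.254.199.255) does not contain 212.254.192.221
  212.254.224.0/21 (212.254.224.0 - 212.254.231.255) does not contain 212.254.192.221
  212.254.200.0/21 (212.254.200.0 - 212.254.207.255) does not contain 212.254.192.221
  212.254.208.0/20 (212.254.208.0 - 212.254.223.255) does not contain 212.254.192.221
Longest matching prefix is /17 -> next hop 63.8.240.207.

63.8.240.207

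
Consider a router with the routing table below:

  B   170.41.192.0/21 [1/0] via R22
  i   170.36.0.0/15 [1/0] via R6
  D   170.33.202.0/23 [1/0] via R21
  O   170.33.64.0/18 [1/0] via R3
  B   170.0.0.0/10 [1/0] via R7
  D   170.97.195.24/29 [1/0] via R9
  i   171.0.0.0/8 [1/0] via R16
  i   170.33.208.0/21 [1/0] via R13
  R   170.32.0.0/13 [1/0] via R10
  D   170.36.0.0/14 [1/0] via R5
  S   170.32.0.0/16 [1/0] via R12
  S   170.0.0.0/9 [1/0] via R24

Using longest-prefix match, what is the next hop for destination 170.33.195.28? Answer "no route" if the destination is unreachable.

R10

Routes whose prefix contains 170.33.195.28:
  170.0.0.0/9 (170.0.0.0 - 170.127.255.255) -> R24
  170.0.0.0/10 (170.0.0.0 - 170.63.255.255) -> R7
  170.32.0.0/13 (170.32.0.0 - 170.39.255.255) -> R10
More-specific entries that do NOT match:
  170.97.195.24/29 (170.97.195.24 - 170.97.195.31) does not contain 170.33.195.28
  170.33.202.0/23 (170.33.202.0 - 170.33.203.255) does not contain 170.33.195.28
  170.41.192.0/21 (170.41.192.0 - 170.41.199.255) does not contain 170.33.195.28
  170.33.208.0/21 (170.33.208.0 - 170.33.215.255) does not contain 170.33.195.28
  170.33.64.0/18 (170.33.64.0 - 170.33.127.255) does not contain 170.33.195.28
  170.32.0.0/16 (170.32.0.0 - 170.32.255.255) does not contain 170.33.195.28
  170.36.0.0/15 (170.36.0.0 - 170.37.255.255) does not contain 170.33.195.28
  170.36.0.0/14 (170.36.0.0 - 170.39.255.255) does not contain 170.33.195.28
Longest matching prefix is /13 -> next hop R10.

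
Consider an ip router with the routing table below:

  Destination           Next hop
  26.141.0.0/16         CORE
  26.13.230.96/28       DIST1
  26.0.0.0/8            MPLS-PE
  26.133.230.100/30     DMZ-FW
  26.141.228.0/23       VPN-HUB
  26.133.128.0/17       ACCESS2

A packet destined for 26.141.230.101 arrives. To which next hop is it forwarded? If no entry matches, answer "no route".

Routes whose prefix contains 26.141.230.101:
  26.0.0.0/8 (26.0.0.0 - 26.255.255.255) -> MPLS-PE
  26.141.0.0/16 (26.141.0.0 - 26.141.255.255) -> CORE
More-specific entries that do NOT match:
  26.133.230.100/30 (26.133.230.100 - 26.133.230.103) does not contain 26.141.230.101
  26.13.230.96/28 (26.13.230.96 - 26.13.230.111) does not contain 26.141.230.101
  26.141.228.0/23 (26.141.228.0 - 26.141.229.255) does not contain 26.141.230.101
  26.133.128.0/17 (26.133.128.0 - 26.133.255.255) does not contain 26.141.230.101
Longest matching prefix is /16 -> next hop CORE.

CORE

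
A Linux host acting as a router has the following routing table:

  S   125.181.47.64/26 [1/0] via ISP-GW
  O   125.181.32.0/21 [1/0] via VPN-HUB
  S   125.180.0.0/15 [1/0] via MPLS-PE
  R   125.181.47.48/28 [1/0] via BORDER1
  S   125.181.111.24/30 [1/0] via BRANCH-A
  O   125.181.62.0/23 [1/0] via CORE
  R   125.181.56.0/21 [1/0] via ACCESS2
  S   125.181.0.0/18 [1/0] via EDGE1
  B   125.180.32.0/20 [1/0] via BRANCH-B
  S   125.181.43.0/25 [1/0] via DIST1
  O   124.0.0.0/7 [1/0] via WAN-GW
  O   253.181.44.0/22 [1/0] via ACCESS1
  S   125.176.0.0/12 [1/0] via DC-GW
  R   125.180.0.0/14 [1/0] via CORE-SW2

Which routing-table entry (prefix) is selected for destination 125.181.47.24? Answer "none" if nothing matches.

125.181.0.0/18

Entries matching 125.181.47.24:
  124.0.0.0/7 (124.0.0.0 - 125.255.255.255)
  125.176.0.0/12 (125.176.0.0 - 125.191.255.255)
  125.180.0.0/14 (125.180.0.0 - 125.183.255.255)
  125.180.0.0/15 (125.180.0.0 - 125.181.255.255)
  125.181.0.0/18 (125.181.0.0 - 125.181.63.255)
Most specific is 125.181.0.0/18.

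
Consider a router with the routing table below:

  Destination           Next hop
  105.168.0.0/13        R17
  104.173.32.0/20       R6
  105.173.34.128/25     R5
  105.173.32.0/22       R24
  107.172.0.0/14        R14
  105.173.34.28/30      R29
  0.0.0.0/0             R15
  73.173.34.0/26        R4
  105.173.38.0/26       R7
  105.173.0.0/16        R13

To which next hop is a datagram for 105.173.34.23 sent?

R24

Routes whose prefix contains 105.173.34.23:
  0.0.0.0/0 (default, matches everything) -> R15
  105.168.0.0/13 (105.168.0.0 - 105.175.255.255) -> R17
  105.173.0.0/16 (105.173.0.0 - 105.173.255.255) -> R13
  105.173.32.0/22 (105.173.32.0 - 105.173.35.255) -> R24
More-specific entries that do NOT match:
  105.173.34.28/30 (105.173.34.28 - 105.173.34.31) does not contain 105.173.34.23
  73.173.34.0/26 (73.173.34.0 - 73.173.34.63) does not contain 105.173.34.23
  105.173.38.0/26 (105.173.38.0 - 105.173.38.63) does not contain 105.173.34.23
  105.173.34.128/25 (105.173.34.128 - 105.173.34.255) does not contain 105.173.34.23
Longest matching prefix is /22 -> next hop R24.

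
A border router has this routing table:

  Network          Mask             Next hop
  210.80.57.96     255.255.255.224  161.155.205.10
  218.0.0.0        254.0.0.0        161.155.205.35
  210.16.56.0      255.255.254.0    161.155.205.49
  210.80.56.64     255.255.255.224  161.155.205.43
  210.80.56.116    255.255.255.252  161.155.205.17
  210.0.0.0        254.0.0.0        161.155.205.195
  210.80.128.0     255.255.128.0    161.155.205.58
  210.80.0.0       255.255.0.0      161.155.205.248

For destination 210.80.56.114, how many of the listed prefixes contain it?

2

Prefixes containing 210.80.56.114:
  210.0.0.0/7 (210.0.0.0 - 211.255.255.255)
  210.80.0.0/16 (210.80.0.0 - 210.80.255.255)
Total matching entries: 2.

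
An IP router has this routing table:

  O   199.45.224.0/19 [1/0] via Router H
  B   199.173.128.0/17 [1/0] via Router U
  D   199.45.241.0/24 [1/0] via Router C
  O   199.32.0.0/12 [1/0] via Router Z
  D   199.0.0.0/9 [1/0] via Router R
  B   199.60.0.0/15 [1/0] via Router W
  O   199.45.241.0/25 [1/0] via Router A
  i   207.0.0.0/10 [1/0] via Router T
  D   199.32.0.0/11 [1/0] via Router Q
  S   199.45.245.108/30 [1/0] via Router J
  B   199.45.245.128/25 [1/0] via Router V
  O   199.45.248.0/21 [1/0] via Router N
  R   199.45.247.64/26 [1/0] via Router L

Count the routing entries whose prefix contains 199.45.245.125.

Prefixes containing 199.45.245.125:
  199.0.0.0/9 (199.0.0.0 - 199.127.255.255)
  199.32.0.0/11 (199.32.0.0 - 199.63.255.255)
  199.32.0.0/12 (199.32.0.0 - 199.47.255.255)
  199.45.224.0/19 (199.45.224.0 - 199.45.255.255)
Total matching entries: 4.

4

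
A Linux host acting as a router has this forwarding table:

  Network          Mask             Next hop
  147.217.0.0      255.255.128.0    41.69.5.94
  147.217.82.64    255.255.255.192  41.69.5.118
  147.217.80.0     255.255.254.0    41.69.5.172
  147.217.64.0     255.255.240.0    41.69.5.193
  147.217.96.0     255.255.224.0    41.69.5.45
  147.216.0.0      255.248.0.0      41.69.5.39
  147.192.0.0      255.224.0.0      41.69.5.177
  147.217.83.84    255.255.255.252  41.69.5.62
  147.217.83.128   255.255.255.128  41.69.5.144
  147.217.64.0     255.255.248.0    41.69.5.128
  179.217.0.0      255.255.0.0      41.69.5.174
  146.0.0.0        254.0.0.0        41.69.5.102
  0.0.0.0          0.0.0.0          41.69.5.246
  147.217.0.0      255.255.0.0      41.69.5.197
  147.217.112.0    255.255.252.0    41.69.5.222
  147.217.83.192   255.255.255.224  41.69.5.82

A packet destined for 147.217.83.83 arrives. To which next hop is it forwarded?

41.69.5.94

Routes whose prefix contains 147.217.83.83:
  0.0.0.0/0 (default, matches everything) -> 41.69.5.246
  146.0.0.0/7 (146.0.0.0 - 147.255.255.255) -> 41.69.5.102
  147.192.0.0/11 (147.192.0.0 - 147.223.255.255) -> 41.69.5.177
  147.216.0.0/13 (147.216.0.0 - 147.223.255.255) -> 41.69.5.39
  147.217.0.0/16 (147.217.0.0 - 147.217.255.255) -> 41.69.5.197
  147.217.0.0/17 (147.217.0.0 - 147.217.127.255) -> 41.69.5.94
More-specific entries that do NOT match:
  147.217.83.84/30 (147.217.83.84 - 147.217.83.87) does not contain 147.217.83.83
  147.217.83.192/27 (147.217.83.192 - 147.217.83.223) does not contain 147.217.83.83
  147.217.82.64/26 (147.217.82.64 - 147.217.82.127) does not contain 147.217.83.83
  147.217.83.128/25 (147.217.83.128 - 147.217.83.255) does not contain 147.217.83.83
  147.217.80.0/23 (147.217.80.0 - 147.217.81.255) does not contain 147.217.83.83
  147.217.112.0/22 (147.217.112.0 - 147.217.115.255) does not contain 147.217.83.83
  147.217.64.0/21 (147.217.64.0 - 147.217.71.255) does not contain 147.217.83.83
  147.217.64.0/20 (147.217.64.0 - 147.217.79.255) does not contain 147.217.83.83
  147.217.96.0/19 (147.217.96.0 - 147.217.127.255) does not contain 147.217.83.83
Longest matching prefix is /17 -> next hop 41.69.5.94.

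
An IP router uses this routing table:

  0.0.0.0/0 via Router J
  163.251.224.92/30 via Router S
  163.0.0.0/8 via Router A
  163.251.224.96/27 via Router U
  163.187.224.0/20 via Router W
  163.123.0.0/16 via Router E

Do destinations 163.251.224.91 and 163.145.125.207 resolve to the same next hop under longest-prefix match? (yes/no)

163.251.224.91: longest match 163.0.0.0/8 -> Router A
163.145.125.207: longest match 163.0.0.0/8 -> Router A

yes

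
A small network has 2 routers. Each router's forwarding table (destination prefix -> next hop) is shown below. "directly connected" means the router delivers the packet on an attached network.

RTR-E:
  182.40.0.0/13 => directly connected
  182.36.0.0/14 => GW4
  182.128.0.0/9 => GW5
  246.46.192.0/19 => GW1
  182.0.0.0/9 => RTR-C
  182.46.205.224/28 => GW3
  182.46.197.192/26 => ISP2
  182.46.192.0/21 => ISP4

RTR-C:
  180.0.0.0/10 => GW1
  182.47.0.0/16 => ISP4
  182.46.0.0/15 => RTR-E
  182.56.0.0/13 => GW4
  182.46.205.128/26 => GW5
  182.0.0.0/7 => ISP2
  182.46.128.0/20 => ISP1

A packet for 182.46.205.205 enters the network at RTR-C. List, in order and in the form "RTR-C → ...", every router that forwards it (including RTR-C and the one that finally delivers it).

RTR-C → RTR-E

At RTR-C: longest match for 182.46.205.205 is 182.46.0.0/15 -> RTR-E
At RTR-E: longest match for 182.46.205.205 is 182.40.0.0/13 -> directly connected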